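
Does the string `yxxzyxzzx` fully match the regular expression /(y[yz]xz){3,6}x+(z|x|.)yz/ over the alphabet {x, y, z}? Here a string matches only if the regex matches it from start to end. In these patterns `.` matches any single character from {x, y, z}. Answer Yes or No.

Every match must end with `yz`, but `yxxzyxzzx` does not.

No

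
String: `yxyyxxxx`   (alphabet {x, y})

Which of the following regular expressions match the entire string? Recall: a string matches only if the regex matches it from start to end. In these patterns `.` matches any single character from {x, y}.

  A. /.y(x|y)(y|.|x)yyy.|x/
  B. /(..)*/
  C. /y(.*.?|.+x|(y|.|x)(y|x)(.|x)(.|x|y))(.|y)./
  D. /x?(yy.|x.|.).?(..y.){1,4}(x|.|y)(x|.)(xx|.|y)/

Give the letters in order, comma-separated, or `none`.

A → no match
B → match
C → match
D → match

B, C, D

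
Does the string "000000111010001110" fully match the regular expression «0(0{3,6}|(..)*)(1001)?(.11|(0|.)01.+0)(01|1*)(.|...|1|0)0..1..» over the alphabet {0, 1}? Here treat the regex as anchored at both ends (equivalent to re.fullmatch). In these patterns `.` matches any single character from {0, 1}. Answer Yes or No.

Yes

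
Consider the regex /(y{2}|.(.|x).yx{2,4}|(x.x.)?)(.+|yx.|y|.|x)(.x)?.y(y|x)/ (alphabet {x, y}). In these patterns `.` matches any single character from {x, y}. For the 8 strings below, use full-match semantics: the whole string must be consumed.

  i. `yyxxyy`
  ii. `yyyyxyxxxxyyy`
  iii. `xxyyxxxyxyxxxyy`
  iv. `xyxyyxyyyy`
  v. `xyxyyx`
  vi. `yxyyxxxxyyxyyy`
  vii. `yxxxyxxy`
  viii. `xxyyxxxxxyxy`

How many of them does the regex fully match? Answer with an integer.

i. `yyxxyy` → match
ii → match
iii → match
iv. `xyxyyxyyyy` → match
v. `xyxyyx` → match
vi → match
vii. `yxxxyxxy` → no match
viii. `xxyyxxxxxyxy` → no match
Total matched: 6

6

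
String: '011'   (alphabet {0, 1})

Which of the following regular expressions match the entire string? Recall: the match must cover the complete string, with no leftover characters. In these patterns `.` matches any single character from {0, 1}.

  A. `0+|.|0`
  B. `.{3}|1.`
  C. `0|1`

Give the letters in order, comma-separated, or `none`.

B

A → no match
B → match
C → no match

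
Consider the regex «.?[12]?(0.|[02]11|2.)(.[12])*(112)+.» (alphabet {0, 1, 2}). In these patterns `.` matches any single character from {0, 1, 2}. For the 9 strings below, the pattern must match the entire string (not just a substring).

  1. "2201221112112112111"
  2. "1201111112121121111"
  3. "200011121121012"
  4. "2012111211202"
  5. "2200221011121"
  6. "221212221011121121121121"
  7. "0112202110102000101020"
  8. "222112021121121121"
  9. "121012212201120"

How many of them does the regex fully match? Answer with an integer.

1 → no match
2 → no match
3 → no match
4 → no match
5 → match
6 → match
7 → no match
8 → match
9 → no match
Total matched: 3

3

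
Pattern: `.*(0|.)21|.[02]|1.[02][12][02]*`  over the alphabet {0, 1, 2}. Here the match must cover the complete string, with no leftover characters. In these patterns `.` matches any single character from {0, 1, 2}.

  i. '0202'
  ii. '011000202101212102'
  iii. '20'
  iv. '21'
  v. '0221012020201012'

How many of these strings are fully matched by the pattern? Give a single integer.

i → no match
ii → no match
iii → match
iv → no match
v → no match
Total matched: 1

1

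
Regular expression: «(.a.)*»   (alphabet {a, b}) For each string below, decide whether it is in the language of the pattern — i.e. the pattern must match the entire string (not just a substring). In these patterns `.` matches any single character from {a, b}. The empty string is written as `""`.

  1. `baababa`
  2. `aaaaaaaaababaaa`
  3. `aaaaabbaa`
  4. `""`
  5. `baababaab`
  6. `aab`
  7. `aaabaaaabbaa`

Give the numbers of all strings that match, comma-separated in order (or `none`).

2, 3, 4, 5, 6, 7

1 → no match
2 → match
3 → match
4 → match
5 → match
6 → match
7 → match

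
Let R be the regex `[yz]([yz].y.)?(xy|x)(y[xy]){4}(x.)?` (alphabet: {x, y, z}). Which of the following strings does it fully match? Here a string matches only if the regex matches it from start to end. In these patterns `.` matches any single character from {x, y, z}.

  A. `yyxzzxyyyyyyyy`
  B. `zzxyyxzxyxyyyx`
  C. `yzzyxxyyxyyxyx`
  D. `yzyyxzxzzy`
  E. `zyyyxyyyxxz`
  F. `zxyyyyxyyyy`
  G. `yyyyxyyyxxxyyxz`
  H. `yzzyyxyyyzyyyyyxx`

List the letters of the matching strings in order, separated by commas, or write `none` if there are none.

F

A → no match
B → no match
C → no match
D → no match
E → no match
F → match
G → no match
H → no match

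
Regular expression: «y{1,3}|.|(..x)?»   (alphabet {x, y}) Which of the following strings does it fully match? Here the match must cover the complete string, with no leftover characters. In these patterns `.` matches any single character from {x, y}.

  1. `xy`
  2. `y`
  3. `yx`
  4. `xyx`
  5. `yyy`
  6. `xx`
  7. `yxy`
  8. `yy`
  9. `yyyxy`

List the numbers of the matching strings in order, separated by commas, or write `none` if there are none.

2, 4, 5, 8

1 → no match
2 → match
3 → no match
4 → match
5 → match
6 → no match
7 → no match
8 → match
9 → no match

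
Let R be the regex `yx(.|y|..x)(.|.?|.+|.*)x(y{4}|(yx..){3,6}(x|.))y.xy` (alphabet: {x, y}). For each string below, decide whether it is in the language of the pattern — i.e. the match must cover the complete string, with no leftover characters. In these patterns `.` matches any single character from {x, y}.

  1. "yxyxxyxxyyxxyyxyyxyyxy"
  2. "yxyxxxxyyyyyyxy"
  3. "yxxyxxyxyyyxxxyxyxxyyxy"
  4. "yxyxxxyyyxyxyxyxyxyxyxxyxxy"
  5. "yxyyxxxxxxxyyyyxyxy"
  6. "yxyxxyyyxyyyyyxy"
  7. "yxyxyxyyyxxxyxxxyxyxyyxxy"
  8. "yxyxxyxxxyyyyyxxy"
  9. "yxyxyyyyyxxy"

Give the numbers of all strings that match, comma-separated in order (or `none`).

1, 2, 3, 4, 7, 8, 9

1 → match
2 → match
3 → match
4 → match
5 → no match
6 → no match
7 → match
8 → match
9 → match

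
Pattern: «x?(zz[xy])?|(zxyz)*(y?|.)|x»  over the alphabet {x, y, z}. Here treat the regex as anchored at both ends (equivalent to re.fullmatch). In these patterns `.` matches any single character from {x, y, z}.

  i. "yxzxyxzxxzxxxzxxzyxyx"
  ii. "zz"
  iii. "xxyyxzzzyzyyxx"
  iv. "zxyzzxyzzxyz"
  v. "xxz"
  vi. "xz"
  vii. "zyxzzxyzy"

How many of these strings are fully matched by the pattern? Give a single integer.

i → no match
ii → no match
iii → no match
iv → match
v → no match
vi → no match
vii → no match
Total matched: 1

1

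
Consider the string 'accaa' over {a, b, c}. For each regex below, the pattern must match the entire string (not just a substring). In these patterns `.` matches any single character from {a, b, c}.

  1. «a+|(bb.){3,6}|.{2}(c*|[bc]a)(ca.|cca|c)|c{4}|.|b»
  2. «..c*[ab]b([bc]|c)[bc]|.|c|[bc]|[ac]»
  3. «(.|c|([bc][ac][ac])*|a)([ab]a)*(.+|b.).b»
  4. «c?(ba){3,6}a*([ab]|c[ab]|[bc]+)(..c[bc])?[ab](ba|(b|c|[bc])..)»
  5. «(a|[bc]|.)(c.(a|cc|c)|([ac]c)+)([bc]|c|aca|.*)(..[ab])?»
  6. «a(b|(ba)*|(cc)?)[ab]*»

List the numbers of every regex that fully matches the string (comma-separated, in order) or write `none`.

1, 5, 6

1 → match
2 → no match
3 → no match — must end with 'b'
4 → no match
5 → match
6 → match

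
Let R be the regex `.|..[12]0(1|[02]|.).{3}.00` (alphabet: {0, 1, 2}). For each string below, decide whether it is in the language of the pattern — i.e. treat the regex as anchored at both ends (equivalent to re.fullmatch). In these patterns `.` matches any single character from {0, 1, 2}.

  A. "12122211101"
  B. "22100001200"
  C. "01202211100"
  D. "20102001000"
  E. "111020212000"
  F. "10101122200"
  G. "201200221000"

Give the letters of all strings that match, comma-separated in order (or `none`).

A → no match
B → match
C → match
D → match
E → no match
F → match
G → no match

B, C, D, F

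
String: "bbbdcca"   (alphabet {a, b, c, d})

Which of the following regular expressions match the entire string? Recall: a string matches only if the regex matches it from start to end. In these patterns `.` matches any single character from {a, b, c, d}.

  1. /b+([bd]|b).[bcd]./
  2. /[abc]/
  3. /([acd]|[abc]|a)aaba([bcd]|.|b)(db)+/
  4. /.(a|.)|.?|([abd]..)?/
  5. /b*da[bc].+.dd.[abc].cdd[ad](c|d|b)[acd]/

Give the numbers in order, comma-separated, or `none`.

1 → match
2 → no match
3 → no match — must end with "db"
4 → no match
5 → no match

1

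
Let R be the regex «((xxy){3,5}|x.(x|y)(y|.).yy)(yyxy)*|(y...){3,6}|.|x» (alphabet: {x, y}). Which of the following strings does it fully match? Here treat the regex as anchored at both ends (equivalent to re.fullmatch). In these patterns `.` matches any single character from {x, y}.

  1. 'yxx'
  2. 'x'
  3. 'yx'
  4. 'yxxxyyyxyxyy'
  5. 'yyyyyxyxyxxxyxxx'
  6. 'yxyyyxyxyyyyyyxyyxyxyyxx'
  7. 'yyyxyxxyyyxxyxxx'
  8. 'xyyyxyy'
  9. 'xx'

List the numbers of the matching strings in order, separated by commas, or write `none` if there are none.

2, 4, 5, 6, 7, 8

1 → no match
2 → match
3 → no match
4 → match
5 → match
6 → match
7 → match
8 → match
9 → no match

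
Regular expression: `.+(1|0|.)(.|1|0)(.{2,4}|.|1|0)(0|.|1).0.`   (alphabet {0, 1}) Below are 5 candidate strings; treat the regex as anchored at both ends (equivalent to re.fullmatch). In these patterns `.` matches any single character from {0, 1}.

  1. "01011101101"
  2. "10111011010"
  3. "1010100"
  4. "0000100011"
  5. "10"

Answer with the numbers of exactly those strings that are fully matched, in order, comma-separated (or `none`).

1 → match
2 → no match
3 → no match
4 → no match
5 → no match

1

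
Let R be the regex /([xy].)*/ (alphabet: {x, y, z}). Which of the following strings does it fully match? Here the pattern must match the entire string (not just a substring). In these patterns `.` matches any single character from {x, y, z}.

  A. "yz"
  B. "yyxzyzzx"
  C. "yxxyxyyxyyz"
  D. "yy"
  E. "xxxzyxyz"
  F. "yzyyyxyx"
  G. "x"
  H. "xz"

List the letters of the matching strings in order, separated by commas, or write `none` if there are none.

A. "yz" → match
B. "yyxzyzzx" → no match
C. "yxxyxyyxyyz" → no match
D. "yy" → match
E. "xxxzyxyz" → match
F. "yzyyyxyx" → match
G. "x" → no match
H. "xz" → match

A, D, E, F, H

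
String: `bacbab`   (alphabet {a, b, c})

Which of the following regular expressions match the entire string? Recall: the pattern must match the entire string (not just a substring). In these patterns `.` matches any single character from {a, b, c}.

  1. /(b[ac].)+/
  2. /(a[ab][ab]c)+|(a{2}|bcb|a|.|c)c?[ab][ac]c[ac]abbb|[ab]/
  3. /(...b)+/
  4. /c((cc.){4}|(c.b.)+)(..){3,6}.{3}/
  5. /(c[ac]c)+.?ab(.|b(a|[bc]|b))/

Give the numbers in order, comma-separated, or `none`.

1

1 → match
2 → no match
3 → no match
4 → no match — must start with `c`
5 → no match — must start with `c`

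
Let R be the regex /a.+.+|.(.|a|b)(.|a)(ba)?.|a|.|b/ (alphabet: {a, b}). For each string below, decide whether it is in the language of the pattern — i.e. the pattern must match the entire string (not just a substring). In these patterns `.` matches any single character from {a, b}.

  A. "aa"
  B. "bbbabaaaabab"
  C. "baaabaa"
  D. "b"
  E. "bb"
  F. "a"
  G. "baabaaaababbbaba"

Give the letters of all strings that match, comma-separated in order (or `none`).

D, F

A. "aa" → no match
B. "bbbabaaaabab" → no match
C. "baaabaa" → no match
D. "b" → match
E. "bb" → no match
F. "a" → match
G → no match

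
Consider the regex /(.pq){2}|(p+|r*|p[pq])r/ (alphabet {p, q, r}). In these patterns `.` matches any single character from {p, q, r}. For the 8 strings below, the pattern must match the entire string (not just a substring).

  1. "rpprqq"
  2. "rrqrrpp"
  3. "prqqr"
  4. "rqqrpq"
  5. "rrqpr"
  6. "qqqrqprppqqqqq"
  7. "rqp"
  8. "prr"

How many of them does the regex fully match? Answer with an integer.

0

1 → no match
2 → no match
3 → no match
4 → no match
5 → no match
6 → no match
7 → no match
8 → no match
Total matched: 0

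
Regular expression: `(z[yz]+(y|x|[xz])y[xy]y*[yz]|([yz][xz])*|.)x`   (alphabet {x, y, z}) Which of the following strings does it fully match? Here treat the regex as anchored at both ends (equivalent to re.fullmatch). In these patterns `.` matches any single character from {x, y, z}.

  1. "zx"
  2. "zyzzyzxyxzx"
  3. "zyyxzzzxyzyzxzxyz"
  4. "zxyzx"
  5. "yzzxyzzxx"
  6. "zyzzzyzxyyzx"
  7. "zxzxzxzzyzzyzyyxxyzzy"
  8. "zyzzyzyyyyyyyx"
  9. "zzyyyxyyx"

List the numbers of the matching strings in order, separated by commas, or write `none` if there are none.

1, 2, 4, 5, 6, 8, 9

1 → match
2 → match
3 → no match — must end with "x"
4 → match
5 → match
6 → match
7 → no match — must end with "x"
8 → match
9 → match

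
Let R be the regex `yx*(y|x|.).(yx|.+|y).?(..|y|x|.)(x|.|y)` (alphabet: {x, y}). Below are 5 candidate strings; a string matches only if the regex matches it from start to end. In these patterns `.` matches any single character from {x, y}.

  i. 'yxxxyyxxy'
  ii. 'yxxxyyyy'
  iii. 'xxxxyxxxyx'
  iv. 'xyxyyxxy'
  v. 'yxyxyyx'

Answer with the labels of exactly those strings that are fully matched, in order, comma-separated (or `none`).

i, ii, v

i → match
ii → match
iii → no match — must start with 'y'
iv → no match — must start with 'y'
v → match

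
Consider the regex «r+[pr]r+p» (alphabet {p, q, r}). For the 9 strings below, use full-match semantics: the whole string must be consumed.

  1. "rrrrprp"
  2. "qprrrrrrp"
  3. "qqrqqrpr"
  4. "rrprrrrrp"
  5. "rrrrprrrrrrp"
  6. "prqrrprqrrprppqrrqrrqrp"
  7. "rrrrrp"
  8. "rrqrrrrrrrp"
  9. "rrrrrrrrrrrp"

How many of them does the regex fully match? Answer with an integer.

1. "rrrrprp" → match
2. "qprrrrrrp" → no match — must start with "r"
3. "qqrqqrpr" → no match — must start with "r"
4. "rrprrrrrp" → match
5. "rrrrprrrrrrp" → match
6 → no match — must start with "r"
7. "rrrrrp" → match
8. "rrqrrrrrrrp" → no match
9. "rrrrrrrrrrrp" → match
Total matched: 5

5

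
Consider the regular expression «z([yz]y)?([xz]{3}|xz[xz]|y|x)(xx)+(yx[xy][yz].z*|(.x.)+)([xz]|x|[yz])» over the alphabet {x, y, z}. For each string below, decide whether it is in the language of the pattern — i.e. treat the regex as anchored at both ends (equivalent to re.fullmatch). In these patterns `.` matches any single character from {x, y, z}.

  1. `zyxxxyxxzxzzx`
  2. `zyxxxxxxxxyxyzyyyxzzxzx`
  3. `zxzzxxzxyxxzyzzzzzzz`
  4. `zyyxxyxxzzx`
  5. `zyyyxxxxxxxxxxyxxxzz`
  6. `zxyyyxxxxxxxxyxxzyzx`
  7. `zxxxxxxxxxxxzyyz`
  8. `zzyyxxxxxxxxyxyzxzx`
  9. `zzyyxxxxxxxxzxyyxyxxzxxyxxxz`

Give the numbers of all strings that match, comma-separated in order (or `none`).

8, 9

1 → no match
2 → no match
3 → no match
4. `zyyxxyxxzzx` → no match
5 → no match
6 → no match
7 → no match
8 → match
9 → match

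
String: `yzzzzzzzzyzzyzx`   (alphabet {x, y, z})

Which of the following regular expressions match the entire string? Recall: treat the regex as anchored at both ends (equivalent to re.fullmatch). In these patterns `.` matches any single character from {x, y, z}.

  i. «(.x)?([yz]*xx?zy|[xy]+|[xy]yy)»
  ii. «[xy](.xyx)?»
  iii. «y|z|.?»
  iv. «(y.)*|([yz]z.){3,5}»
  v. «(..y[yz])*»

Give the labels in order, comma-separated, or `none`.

iv

i → no match
ii → no match
iii → no match
iv → match
v → no match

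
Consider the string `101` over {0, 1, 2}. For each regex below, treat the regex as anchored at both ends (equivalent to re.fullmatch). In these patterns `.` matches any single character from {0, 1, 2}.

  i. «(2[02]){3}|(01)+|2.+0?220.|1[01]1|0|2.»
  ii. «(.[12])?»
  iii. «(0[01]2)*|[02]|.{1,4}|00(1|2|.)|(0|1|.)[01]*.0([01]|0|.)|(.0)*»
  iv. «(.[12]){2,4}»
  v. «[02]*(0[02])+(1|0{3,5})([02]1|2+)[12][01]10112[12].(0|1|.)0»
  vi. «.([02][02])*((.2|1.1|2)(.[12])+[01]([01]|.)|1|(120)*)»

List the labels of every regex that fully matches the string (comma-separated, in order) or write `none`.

i → match
ii → no match
iii → match
iv → no match
v → no match — must end with `0`
vi → no match

i, iii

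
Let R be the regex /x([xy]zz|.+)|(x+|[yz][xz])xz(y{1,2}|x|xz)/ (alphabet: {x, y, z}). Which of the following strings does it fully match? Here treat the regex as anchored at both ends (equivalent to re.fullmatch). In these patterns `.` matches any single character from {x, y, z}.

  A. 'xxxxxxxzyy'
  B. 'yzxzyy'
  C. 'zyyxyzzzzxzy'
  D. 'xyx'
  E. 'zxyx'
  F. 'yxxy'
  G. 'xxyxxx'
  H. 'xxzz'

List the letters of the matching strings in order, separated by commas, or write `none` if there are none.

A → match
B → match
C → no match
D → match
E → no match
F → no match
G → match
H → match

A, B, D, G, H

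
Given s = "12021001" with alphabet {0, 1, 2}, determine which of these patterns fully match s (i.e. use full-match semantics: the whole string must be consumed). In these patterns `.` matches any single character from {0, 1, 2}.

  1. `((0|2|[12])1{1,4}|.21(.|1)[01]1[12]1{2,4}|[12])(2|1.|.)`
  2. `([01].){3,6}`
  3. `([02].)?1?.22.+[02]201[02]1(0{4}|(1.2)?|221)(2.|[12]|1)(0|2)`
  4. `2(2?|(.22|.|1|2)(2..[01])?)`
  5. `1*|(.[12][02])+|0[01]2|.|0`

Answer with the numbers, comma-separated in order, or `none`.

1 → no match
2 → match
3 → no match
4 → no match — must start with "2"
5 → no match

2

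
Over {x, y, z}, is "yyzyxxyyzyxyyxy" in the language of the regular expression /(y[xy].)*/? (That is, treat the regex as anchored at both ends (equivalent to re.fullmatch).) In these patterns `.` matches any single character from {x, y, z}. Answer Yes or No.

Yes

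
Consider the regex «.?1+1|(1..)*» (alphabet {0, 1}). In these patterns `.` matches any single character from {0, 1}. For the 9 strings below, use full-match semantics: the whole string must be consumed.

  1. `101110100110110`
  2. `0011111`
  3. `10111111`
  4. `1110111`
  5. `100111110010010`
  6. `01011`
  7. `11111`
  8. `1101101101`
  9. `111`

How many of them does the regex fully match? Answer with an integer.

1 → match
2 → no match
3 → no match
4 → no match
5 → no match
6 → no match
7 → match
8 → no match
9 → match
Total matched: 3

3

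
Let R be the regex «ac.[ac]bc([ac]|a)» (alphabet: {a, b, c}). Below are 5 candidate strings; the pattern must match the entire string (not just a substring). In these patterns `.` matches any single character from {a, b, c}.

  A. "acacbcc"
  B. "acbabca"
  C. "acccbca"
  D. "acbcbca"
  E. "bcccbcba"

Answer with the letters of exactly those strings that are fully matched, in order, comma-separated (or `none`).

A, B, C, D

A → match
B → match
C → match
D → match
E → no match — must start with "ac"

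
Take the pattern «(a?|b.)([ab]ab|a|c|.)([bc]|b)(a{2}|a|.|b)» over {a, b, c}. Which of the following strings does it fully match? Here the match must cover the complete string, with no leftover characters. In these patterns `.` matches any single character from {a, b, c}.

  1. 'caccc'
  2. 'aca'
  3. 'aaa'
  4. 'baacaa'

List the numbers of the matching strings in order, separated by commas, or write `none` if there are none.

1 → no match
2 → match
3 → no match
4 → match

2, 4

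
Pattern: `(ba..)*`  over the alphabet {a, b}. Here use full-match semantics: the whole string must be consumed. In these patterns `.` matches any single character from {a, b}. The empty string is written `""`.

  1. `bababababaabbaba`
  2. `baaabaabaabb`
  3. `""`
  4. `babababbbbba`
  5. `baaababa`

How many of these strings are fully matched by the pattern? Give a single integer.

3

1 → match
2 → no match
3 → match
4 → no match
5 → match
Total matched: 3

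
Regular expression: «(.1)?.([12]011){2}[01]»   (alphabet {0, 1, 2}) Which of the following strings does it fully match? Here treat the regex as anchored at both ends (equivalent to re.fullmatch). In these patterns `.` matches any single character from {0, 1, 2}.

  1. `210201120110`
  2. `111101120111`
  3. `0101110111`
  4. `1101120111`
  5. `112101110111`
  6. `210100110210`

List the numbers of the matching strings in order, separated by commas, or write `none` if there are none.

1, 2, 3, 4, 5

1. `210201120110` → match
2. `111101120111` → match
3. `0101110111` → match
4. `1101120111` → match
5. `112101110111` → match
6. `210100110210` → no match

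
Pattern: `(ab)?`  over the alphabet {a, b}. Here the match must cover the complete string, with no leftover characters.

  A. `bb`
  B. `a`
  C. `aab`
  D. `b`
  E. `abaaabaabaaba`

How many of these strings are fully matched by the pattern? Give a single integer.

0

A → no match
B → no match
C → no match
D → no match
E → no match
Total matched: 0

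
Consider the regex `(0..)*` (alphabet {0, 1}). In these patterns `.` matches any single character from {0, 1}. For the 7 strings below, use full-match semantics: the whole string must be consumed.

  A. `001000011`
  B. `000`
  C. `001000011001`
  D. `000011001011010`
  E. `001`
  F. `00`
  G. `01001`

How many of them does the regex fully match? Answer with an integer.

5

A → match
B → match
C → match
D → match
E → match
F → no match
G → no match
Total matched: 5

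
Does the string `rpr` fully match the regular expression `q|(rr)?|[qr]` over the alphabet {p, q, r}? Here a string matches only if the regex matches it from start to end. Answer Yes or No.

No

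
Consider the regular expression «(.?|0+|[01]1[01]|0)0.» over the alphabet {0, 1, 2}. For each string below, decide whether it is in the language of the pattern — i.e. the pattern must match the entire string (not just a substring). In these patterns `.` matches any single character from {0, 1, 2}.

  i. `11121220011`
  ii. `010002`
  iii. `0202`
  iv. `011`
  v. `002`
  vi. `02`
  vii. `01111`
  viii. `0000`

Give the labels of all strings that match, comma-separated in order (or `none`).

v, vi, viii

i → no match
ii → no match
iii → no match
iv → no match
v → match
vi → match
vii → no match
viii → match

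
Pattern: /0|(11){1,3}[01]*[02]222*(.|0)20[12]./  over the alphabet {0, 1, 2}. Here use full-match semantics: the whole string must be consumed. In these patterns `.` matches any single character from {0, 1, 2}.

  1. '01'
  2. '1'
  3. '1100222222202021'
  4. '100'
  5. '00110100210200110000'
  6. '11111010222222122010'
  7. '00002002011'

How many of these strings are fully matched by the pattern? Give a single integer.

1 → no match
2 → no match
3 → match
4 → no match
5 → no match
6 → no match
7 → no match
Total matched: 1

1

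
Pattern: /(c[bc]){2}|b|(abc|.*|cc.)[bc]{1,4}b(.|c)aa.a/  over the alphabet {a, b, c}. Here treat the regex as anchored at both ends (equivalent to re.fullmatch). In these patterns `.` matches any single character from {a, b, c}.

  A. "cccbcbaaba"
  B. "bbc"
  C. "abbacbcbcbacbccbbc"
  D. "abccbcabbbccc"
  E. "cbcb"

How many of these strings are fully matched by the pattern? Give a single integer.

1

A. "cccbcbaaba" → no match
B. "bbc" → no match
C → no match
D → no match
E. "cbcb" → match
Total matched: 1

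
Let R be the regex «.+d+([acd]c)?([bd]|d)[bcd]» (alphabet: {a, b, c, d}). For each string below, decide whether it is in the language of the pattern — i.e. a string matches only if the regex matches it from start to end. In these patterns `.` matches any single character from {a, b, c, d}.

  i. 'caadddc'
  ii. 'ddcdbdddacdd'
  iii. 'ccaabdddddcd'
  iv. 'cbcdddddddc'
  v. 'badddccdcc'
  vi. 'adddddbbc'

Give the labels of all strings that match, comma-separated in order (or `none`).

i. 'caadddc' → match
ii. 'ddcdbdddacdd' → match
iii. 'ccaabdddddcd' → no match
iv. 'cbcdddddddc' → match
v. 'badddccdcc' → no match
vi. 'adddddbbc' → no match

i, ii, iv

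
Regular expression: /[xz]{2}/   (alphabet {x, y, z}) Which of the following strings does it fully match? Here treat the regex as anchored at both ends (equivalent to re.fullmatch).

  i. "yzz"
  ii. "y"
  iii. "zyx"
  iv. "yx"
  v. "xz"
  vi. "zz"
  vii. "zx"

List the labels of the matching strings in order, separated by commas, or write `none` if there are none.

i. "yzz" → no match
ii. "y" → no match
iii. "zyx" → no match
iv. "yx" → no match
v. "xz" → match
vi. "zz" → match
vii. "zx" → match

v, vi, vii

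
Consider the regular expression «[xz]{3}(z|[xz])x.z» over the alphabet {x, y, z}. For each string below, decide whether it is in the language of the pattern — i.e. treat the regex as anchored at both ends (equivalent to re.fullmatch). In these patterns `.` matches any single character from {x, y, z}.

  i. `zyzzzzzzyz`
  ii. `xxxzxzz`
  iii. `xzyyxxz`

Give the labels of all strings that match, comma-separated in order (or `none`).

ii

i → no match
ii → match
iii → no match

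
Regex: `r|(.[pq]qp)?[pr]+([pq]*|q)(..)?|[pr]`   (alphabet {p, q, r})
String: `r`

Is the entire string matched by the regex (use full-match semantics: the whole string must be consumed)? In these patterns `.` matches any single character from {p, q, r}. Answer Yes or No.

Yes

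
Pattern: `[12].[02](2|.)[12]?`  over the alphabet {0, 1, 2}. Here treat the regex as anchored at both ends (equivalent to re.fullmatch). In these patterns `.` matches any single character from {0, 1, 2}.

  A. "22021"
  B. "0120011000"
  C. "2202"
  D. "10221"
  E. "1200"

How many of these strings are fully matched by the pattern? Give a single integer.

A → match
B → no match
C → match
D → match
E → match
Total matched: 4

4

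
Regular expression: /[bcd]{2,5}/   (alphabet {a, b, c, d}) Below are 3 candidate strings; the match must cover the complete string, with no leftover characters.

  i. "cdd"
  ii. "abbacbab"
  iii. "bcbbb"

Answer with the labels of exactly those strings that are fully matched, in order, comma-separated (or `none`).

i, iii

i → match
ii → no match
iii → match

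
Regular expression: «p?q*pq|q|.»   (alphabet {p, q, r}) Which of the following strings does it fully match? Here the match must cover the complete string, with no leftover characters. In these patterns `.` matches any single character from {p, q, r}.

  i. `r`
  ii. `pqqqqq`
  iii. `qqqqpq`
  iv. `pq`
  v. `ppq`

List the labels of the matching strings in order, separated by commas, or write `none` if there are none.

i → match
ii → no match
iii → match
iv → match
v → match

i, iii, iv, v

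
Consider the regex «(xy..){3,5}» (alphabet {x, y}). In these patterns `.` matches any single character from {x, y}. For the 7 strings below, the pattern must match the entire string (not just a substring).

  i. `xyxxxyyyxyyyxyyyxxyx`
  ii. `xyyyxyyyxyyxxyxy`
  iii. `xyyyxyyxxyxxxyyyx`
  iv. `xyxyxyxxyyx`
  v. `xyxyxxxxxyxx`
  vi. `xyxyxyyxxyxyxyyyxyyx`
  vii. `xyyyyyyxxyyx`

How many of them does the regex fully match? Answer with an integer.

2

i → no match
ii → match
iii → no match
iv → no match
v → no match
vi → match
vii → no match
Total matched: 2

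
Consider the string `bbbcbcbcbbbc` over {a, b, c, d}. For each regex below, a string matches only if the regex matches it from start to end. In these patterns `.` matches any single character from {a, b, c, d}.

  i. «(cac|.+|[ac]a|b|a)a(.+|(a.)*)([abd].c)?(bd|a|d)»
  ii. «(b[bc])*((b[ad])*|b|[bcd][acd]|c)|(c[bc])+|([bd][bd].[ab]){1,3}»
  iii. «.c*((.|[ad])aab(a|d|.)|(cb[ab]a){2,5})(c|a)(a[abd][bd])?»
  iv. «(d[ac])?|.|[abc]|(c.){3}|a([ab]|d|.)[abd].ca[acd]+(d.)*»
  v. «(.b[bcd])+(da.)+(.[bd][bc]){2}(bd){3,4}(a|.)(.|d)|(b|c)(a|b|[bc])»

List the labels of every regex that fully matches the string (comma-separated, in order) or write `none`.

i → no match
ii → match
iii → no match
iv → no match
v → no match

ii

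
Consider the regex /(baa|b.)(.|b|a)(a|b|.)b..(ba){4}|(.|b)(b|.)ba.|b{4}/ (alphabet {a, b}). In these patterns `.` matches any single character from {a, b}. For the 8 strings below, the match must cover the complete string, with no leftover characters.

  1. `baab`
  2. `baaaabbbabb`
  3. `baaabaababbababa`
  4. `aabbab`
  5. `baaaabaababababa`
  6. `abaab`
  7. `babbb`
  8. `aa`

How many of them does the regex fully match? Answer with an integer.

1 → no match
2 → no match
3 → no match
4 → no match
5 → match
6 → no match
7 → no match
8 → no match
Total matched: 1

1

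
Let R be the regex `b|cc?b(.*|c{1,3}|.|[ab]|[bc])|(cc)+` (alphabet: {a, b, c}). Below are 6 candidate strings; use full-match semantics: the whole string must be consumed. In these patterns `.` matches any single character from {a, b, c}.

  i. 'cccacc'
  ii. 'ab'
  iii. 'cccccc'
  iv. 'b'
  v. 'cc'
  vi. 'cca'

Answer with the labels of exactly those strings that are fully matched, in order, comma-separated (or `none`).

i → no match
ii → no match
iii → match
iv → match
v → match
vi → no match

iii, iv, v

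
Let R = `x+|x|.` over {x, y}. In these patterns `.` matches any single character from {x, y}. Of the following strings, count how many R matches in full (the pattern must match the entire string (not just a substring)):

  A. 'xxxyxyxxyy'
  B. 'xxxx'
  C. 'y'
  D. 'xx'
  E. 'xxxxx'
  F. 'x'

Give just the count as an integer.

A → no match
B → match
C → match
D → match
E → match
F → match
Total matched: 5

5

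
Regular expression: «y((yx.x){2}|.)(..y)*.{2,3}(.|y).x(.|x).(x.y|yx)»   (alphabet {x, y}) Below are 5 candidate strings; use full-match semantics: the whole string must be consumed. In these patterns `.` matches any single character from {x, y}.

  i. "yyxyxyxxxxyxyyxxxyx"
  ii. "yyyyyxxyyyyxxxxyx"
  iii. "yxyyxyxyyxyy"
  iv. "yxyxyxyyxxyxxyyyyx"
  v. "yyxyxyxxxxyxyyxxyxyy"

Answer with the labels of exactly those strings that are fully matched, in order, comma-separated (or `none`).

i → match
ii → match
iii → match
iv → no match
v → match

i, ii, iii, v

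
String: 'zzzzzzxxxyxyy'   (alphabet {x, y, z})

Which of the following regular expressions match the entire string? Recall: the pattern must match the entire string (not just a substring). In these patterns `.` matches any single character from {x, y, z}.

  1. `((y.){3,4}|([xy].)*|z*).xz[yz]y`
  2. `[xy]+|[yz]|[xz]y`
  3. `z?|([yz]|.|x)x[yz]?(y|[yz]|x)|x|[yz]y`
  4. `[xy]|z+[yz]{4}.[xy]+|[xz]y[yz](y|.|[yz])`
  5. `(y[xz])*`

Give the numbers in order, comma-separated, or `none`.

1 → no match
2 → no match
3 → no match
4 → match
5 → no match

4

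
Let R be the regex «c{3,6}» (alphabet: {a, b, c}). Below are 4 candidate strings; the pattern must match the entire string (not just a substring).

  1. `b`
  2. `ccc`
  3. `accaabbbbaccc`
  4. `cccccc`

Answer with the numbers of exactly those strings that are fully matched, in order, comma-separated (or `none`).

1. `b` → no match — must start with `c`
2. `ccc` → match
3 → no match — must start with `c`
4. `cccccc` → match

2, 4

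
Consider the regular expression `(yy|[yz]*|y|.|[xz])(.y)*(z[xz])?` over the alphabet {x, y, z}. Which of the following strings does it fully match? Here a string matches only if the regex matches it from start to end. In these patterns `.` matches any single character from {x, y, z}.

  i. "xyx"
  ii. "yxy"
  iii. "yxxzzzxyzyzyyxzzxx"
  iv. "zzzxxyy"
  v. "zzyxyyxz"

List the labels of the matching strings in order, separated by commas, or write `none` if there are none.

ii

i. "xyx" → no match
ii. "yxy" → match
iii → no match
iv. "zzzxxyy" → no match
v. "zzyxyyxz" → no match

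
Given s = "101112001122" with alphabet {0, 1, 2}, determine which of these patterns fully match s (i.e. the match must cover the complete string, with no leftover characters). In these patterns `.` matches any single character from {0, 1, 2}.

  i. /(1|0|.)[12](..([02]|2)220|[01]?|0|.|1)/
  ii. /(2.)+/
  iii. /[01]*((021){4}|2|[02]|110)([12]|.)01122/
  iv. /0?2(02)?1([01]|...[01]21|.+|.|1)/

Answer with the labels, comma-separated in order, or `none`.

i → no match
ii → no match — must start with "2"
iii → match
iv → no match

iii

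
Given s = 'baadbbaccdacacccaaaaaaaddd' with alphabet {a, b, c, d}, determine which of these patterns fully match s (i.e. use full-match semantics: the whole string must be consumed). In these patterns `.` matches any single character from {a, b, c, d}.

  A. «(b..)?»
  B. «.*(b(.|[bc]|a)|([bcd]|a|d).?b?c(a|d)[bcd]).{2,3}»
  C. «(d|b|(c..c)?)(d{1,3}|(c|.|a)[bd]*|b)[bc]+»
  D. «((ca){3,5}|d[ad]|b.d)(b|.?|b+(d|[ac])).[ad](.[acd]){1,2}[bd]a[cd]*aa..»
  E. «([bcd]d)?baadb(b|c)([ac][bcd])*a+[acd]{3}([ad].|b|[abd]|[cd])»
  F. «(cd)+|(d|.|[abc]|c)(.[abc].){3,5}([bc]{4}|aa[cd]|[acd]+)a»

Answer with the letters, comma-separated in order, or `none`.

A → no match
B → no match
C → no match
D → no match
E → match
F → no match

E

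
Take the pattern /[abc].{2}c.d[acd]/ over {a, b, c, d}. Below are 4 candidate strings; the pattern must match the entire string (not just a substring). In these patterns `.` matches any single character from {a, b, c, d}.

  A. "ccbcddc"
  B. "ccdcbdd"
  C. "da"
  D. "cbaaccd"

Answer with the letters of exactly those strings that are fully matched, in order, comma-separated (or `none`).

A, B

A → match
B → match
C → no match
D → no match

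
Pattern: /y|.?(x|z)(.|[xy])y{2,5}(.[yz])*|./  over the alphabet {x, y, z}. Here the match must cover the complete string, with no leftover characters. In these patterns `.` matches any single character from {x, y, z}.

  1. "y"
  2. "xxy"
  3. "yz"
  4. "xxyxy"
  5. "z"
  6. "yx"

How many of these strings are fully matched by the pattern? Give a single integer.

2

1 → match
2 → no match
3 → no match
4 → no match
5 → match
6 → no match
Total matched: 2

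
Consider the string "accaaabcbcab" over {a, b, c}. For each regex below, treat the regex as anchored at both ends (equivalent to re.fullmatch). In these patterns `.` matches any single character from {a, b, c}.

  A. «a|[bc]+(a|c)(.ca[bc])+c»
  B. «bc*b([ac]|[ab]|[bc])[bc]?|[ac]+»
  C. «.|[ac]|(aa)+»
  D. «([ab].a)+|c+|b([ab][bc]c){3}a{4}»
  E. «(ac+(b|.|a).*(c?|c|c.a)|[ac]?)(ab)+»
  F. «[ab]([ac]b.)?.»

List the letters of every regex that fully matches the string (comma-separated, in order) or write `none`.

A → no match
B → no match
C → no match
D → no match
E → match
F → no match

E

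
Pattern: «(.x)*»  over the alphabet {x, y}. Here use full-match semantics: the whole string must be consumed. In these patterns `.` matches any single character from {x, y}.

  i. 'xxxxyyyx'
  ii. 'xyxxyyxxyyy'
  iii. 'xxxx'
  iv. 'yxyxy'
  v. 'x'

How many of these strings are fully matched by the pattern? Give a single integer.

i → no match
ii → no match
iii → match
iv → no match
v → no match
Total matched: 1

1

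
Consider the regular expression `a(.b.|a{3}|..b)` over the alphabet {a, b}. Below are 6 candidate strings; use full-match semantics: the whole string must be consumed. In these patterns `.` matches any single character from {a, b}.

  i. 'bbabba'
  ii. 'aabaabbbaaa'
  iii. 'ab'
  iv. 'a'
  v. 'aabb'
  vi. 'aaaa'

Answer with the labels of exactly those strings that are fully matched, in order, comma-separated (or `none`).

i → no match — must start with 'a'
ii → no match
iii → no match
iv → no match
v → match
vi → match

v, vi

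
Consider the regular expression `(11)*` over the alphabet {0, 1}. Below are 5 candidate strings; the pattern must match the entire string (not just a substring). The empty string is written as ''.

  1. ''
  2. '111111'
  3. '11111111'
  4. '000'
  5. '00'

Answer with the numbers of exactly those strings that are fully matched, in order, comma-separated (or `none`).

1 → match
2 → match
3 → match
4 → no match
5 → no match

1, 2, 3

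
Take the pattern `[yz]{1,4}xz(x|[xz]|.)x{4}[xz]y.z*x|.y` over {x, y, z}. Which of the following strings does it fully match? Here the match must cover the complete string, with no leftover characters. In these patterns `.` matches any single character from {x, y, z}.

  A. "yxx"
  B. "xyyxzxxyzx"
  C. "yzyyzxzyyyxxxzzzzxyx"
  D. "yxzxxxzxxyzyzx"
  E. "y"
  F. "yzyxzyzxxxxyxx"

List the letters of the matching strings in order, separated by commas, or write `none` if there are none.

none

A → no match
B → no match
C → no match
D → no match
E → no match
F → no match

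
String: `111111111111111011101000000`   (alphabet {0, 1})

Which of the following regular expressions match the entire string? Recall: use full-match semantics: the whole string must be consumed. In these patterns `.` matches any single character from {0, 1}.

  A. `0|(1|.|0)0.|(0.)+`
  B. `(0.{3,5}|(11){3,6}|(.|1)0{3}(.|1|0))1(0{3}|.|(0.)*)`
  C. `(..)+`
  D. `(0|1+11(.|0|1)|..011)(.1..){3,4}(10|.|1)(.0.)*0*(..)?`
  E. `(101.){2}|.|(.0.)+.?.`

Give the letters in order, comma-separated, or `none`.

A → no match
B → no match
C → no match
D → match
E → no match

D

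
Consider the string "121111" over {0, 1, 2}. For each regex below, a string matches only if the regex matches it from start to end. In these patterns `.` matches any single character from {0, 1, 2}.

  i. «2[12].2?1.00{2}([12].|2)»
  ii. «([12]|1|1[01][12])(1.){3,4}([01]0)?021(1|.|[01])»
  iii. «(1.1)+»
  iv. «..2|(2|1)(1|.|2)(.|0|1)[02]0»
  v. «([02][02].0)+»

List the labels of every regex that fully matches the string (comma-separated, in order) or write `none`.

iii

i → no match — must start with "2"
ii → no match
iii → match
iv → no match
v → no match — must end with "0"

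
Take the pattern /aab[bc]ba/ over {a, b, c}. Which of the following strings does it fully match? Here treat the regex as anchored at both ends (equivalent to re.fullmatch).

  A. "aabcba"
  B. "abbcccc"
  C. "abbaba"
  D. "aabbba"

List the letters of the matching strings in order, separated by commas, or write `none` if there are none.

A, D

A → match
B → no match — must start with "aab"
C → no match — must start with "aab"
D → match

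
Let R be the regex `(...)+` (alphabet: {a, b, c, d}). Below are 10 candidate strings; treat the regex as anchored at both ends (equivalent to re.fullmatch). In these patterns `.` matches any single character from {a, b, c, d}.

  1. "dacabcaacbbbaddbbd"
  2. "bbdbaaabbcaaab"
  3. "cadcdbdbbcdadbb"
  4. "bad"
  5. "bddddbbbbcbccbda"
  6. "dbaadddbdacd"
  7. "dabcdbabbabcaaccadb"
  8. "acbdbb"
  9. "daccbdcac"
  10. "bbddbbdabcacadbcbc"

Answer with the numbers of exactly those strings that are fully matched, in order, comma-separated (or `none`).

1, 3, 4, 6, 8, 9, 10

1 → match
2 → no match
3 → match
4 → match
5 → no match
6 → match
7 → no match
8 → match
9 → match
10 → match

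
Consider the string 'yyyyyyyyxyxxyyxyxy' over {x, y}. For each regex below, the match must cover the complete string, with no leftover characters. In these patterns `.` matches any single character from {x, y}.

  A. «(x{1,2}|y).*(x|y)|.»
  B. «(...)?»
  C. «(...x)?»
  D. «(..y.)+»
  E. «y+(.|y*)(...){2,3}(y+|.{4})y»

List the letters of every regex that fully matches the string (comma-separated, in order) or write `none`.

A → match
B → no match
C → no match
D → no match
E → match

A, E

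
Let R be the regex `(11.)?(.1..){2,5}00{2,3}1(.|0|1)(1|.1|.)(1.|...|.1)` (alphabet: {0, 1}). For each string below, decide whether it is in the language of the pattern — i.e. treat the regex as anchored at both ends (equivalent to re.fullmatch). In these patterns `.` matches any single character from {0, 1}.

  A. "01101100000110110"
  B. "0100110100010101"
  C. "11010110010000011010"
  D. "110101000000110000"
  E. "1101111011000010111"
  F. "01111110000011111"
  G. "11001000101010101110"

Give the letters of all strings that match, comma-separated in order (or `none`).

A → match
B → match
C → match
D → match
E → match
F → match
G → no match

A, B, C, D, E, F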